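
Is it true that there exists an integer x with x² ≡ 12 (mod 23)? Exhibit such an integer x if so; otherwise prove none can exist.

x = 9

Take x = 9. Then 9² = 81 = 3·23 + 12, so 9² ≡ 12 (mod 23).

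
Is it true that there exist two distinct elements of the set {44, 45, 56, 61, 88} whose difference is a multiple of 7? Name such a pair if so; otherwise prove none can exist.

No such pair exists.

Reduce each element modulo 7: 44↦2, 45↦3, 56↦0, 61↦5, 88↦4.
All 5 residues are distinct, so no two elements differ by a multiple of 7.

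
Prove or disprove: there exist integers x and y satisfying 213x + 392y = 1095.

x = 99, y = -51

213 and 392 are coprime, so 213x + 392y ranges over all of ℤ.
Euclidean algorithm: 392 = 1·213 + 179, 213 = 1·179 + 34, 179 = 5·34 + 9, 34 = 3·9 + 7, 9 = 1·7 + 2, 7 = 3·2 + 1, 2 = 2·1 + 0.
Back-substituting, 1 = 7 − 3·2 = 7 − 3·(9 − 1·7) = −3·9 + 4·7 = −3·9 + 4·(34 − 3·9) = 4·34 − 15·9 = 4·34 − 15·(179 − 5·34) = −15·179 + 79·34 = −15·179 + 79·(213 − 1·179) = 79·213 − 94·179 = 79·213 − 94·(392 − 1·213) = −94·392 + 173·213; that is, 213·173 + 392·(-94) = 1.
Scaling by 1095 gives the particular solution (x, y) = (189435, -102930).
Shifting by a multiple of (392, −213) keeps it a solution: x = 189435 − 483·392 = 99, y = -102930 + 483·213 = -51.
Indeed 213·99 + 392·(-51) = 21087 − 19992 = 1095.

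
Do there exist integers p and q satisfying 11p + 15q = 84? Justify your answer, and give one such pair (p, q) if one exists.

Since gcd(11, 15) = 1, every integer is an integer combination of 11 and 15.
Dividing repeatedly: 15 = 1·11 + 4, 11 = 2·4 + 3, 4 = 1·3 + 1, 3 = 3·1 + 0.
Unwinding: 1 = 4 − 1·3 = 4 − (11 − 2·4) = −11 + 3·4 = −11 + 3·(15 − 1·11) = 3·15 − 4·11, i.e. 11·(-4) + 15·3 = 1.
Multiplying through by 84: p = (-4)·84 = -336, q = 3·84 = 252 is a solution.
Shifting by a multiple of (15, −11) keeps it a solution: p = -336 + 23·15 = 9, q = 252 − 23·11 = -1.
Indeed 11·9 + 15·(-1) = 99 − 15 = 84.

p = 9, q = -1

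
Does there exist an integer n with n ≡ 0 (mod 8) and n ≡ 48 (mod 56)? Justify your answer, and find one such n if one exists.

Here gcd(8, 56) = 8, and both 0 and 48 leave remainder 0 mod 8, so the system is consistent.
List candidates n ≡ 0 (mod 8): 0, 8, 16, 24, 32, 40, 48. Modulo 56 these are 0, 8, 16, 24, 32, 40, 48; 48 gives 48 as required.
Verify: 48 = 6·8 + 0 and 48 = 0·56 + 48. ✓

n = 48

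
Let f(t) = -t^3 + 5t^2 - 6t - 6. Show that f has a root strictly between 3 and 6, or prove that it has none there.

No.

The endpoint values f(3) = -6 and f(6) = -78 are both negative. Claim: f(t) < 0 for every t in (3, 6).
Substitute t = 3 + u, where 0 < u < 3 on the interval. Expanding, f(3 + u) = -u^3 - 4u^2 - 3u - 6.
All 4 nonzero coefficients of this polynomial in u are negative; hence for u > 0 the value is a sum of negative terms (the constant -6 among them).
So f is strictly negative on (3, 6); no root exists in the interval.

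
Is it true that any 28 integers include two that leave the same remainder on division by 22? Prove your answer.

Partition the integers by their residue mod 22; there are 22 classes.
Since 28 > 22, two of the 28 integers must share a residue class by the pigeonhole principle; call them a and b.
So a and b have equal remainders mod 22, which is exactly what was to be shown.

True.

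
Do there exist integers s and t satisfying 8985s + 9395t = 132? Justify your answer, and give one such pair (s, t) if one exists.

No such integers exist.

gcd(8985, 9395) = 5, so every integer of the form 8985s + 9395t is a multiple of 5.
But 132 is not a multiple of 5 (it leaves remainder 2).
Hence no integers s, t satisfy the equation.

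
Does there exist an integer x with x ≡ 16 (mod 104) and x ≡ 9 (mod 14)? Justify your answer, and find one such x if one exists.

No such integer exists.

gcd(104, 14) = 2. If x ≡ 16 (mod 104) and x ≡ 9 (mod 14), then x ≡ 16 (mod 2) and x ≡ 9 (mod 2).
But 16 mod 2 = 0 while 9 mod 2 = 1, a contradiction.
So no integer satisfies both congruences.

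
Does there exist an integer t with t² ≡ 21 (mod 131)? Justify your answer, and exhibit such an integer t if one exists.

Take t = 26. Then 26² = 676 = 5·131 + 21, so 26² ≡ 21 (mod 131).

t = 26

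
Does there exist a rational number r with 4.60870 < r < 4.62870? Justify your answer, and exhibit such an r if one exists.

r = 37/8

Scale by 8: the interval becomes (36.86960, 37.02960), which contains the integer 37.
Hence 37/8 is a rational number with 4.60870 < 37/8 < 4.62870.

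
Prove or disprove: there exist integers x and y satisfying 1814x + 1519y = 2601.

1814 and 1519 are coprime, so 1814x + 1519y ranges over all of ℤ.
Euclidean algorithm: 1814 = 1·1519 + 295, 1519 = 5·295 + 44, 295 = 6·44 + 31, 44 = 1·31 + 13, 31 = 2·13 + 5, 13 = 2·5 + 3, 5 = 1·3 + 2, 3 = 1·2 + 1, 2 = 2·1 + 0.
Back-substituting, 1 = 3 − 1·2 = 3 − (5 − 1·3) = −5 + 2·3 = −5 + 2·(13 − 2·5) = 2·13 − 5·5 = 2·13 − 5·(31 − 2·13) = −5·31 + 12·13 = −5·31 + 12·(44 − 1·31) = 12·44 − 17·31 = 12·44 − 17·(295 − 6·44) = −17·295 + 114·44 = −17·295 + 114·(1519 − 5·295) = 114·1519 − 587·295 = 114·1519 − 587·(1814 − 1·1519) = −587·1814 + 701·1519; that is, 1814·(-587) + 1519·701 = 1.
Scaling by 2601 gives the particular solution (x, y) = (-1526787, 1823301).
The general solution is x = -1526787 + 1519k, y = 1823301 − 1814k; taking k = 1006 gives the smaller pair x = 1327, y = -1583.
Indeed 1814·1327 + 1519·(-1583) = 2407178 − 2404577 = 2601.

x = 1327, y = -1583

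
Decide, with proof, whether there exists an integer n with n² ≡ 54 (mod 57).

n = 15 works: 15² = 225, and 225 − 54 = 171 = 3·57.

n = 15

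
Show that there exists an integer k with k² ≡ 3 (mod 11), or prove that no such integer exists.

k = 6 works: 6² = 36, and 36 − 3 = 33 = 3·11.

k = 6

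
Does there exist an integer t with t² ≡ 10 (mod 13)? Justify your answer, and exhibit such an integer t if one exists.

t = 6 works: 6² = 36, and 36 − 10 = 26 = 2·13.

t = 6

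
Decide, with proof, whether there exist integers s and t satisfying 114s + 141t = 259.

No, no such integers exist.

Any value of 114s + 141t is a multiple of gcd(114, 141) = 3.
But 259 is not a multiple of 3 (it leaves remainder 1).
Therefore 114s + 141t = 259 has no solution in integers.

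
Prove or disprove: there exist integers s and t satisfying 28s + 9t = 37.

s = 1, t = 1

Since gcd(28, 9) = 1, every integer is an integer combination of 28 and 9.
Run the Euclidean algorithm on 28 and 9: 28 = 3·9 + 1, 9 = 9·1 + 0.
Working back up the chain: 1 = 28 − 3·9. So 28·1 + 9·(-3) = 1.
Times 37: 28·37 + 9·(-111) = 37, so (37, -111) solves it.
Shifting by a multiple of (9, −28) keeps it a solution: s = 37 − 4·9 = 1, t = -111 + 4·28 = 1.
Indeed 28·1 + 9·1 = 28 + 9 = 37.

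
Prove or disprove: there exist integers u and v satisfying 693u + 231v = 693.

u = 0, v = 3

Every value of 693u + 231v is a multiple of gcd(693, 231) = 231; since 231 ∣ 693, solutions exist.
Dividing through by 231 reduces the equation to 3u + 1v = 3.
The coefficient of v is 1, so setting u = 0 and v = 3 already solves it.
Check: 693·0 + 231·3 = 0 + 693 = 693. ✓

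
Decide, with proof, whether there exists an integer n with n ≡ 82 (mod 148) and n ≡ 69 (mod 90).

No, no such integer exists.

Both moduli are multiples of 2 = gcd(148, 90), so any solution would satisfy n ≡ 82 and n ≡ 69 modulo 2 simultaneously.
These are incompatible: 82 − 69 = 13 is not divisible by 2.
Therefore no such n exists.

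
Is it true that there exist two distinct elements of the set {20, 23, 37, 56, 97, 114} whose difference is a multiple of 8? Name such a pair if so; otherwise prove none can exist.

Reduce each element modulo 8: 20↦4, 23↦7, 37↦5, 56↦0, 97↦1, 114↦2.
No residue repeats among the 6 elements, so no pair has difference ≡ 0 (mod 8).

There is no such pair.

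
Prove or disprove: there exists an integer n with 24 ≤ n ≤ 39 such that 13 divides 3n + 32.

n = 24

n = 24 works, since 3·24 + 32 = 104 = 8·13.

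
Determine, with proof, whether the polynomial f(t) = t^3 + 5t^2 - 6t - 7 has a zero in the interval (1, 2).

Yes, f has a root in the interval.

f(1) = -7 and f(2) = 9, which have opposite signs.
Since f is a polynomial it is continuous on [1, 2].
By the Intermediate Value Theorem f must vanish at some point of (1, 2).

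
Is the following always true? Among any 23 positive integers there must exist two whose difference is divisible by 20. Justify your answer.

Yes, this is always true.

There are exactly 20 possible remainders on division by 20.
Since 23 > 20, two of the 23 integers must share a residue class by the pigeonhole principle; call them a and b.
Then a ≡ b (mod 20), i.e. 20 ∣ (a − b).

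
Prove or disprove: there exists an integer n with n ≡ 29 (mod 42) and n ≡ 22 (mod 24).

No such integer exists.

gcd(42, 24) = 6. If n ≡ 29 (mod 42) and n ≡ 22 (mod 24), then n ≡ 29 (mod 6) and n ≡ 22 (mod 6).
These are incompatible: 29 − 22 = 7 is not divisible by 6.
Hence the system has no solution.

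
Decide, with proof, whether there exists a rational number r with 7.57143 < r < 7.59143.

Scale by 12: the interval becomes (90.85716, 91.09716), which contains the integer 91.
Hence 91/12 is a rational number with 7.57143 < 91/12 < 7.59143.

r = 91/12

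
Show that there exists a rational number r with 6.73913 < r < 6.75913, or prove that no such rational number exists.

Scale by 4: the interval becomes (26.95652, 27.03652), which contains the integer 27.
Hence 27/4 is a rational number with 6.73913 < 27/4 < 6.75913.

r = 27/4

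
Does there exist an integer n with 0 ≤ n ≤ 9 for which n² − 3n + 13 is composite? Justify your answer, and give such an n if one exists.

The values for n = 0, 1, …, 9 are 13, 11, 11, 13, 17, 23, 31, 41, 53, 67, and each of these is prime.
So no value in the range makes the expression composite.

No such integer n in that range exists.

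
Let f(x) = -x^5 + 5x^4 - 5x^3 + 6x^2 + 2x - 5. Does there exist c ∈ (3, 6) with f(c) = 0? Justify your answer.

f(3) = 82 and f(6) = -2153, which have opposite signs.
As a polynomial, f is continuous on every closed interval.
By the Intermediate Value Theorem, f takes the value 0 somewhere in the open interval.

Yes, such a c exists.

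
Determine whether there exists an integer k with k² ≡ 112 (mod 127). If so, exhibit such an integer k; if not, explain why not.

Apply Euler's criterion with the prime 127: 112 is a quadratic residue iff 112^63 ≡ 1 (mod 127), and a non-residue iff it is ≡ −1.
Squaring successively (mod 127): 112^2 = 12544 ≡ 98; 112^4 ≡ 98² = 9604 ≡ 79; 112^8 ≡ 79² = 6241 ≡ 18; 112^16 ≡ 18² = 324 ≡ 70; 112^32 ≡ 70² = 4900 ≡ 74.
Since 63 = 32 + 16 + 8 + 4 + 2 + 1, 112^63 ≡ 74 · 70 · 18 · 79 · 98 · 112; multiplying out mod 127: 74·70 = 5180 ≡ 100, then 100·18 = 1800 ≡ 22, then 22·79 = 1738 ≡ 87, then 87·98 = 8526 ≡ 17, then 17·112 = 1904 ≡ 126. Thus 112^63 ≡ 126 ≡ −1 (mod 127).
The value −1 means 112 is a non-residue modulo 127, so k² ≡ 112 (mod 127) is impossible.

No, no such integer exists.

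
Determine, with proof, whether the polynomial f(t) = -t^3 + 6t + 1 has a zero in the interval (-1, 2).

Yes, f has a root in the interval.

f(-1) = -4 and f(2) = 5, which have opposite signs.
f is continuous everywhere (it is a polynomial), in particular on [-1, 2].
By the Intermediate Value Theorem, f takes the value 0 somewhere in the open interval.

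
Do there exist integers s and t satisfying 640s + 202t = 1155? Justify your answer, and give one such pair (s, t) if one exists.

No such integers exist.

gcd(640, 202) = 2, so every integer of the form 640s + 202t is a multiple of 2.
But 1155 is not a multiple of 2 (it leaves remainder 1).
Hence no integers s, t satisfy the equation.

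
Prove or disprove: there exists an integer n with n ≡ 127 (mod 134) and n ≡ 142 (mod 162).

Reduce both congruences modulo 2, which divides 134 and 162: they say n ≡ 127 (mod 2) and n ≡ 142 (mod 2).
These are incompatible: 127 − 142 = -15 is not divisible by 2.
So no integer satisfies both congruences.

No such integer exists.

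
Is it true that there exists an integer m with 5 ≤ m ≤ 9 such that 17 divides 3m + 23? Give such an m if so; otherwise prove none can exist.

No such integer m in that range exists.

At m = 5, 3·5 + 23 = 38 ≡ 4 (mod 17), and each step in m adds 3, giving residues 4, 7, 10, 13, 16 for m = 5, 6, …, 9.
Since 0 is absent from this list, 17 ∤ 3m + 23 for every m with 5 ≤ m ≤ 9.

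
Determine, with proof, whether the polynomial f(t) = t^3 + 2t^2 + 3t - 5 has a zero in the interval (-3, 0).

No.

Evaluate at the endpoints: f(-3) = -23, f(0) = -5 — same sign (negative).
The derivative f'(t) = 3t^2 + 4t + 3 is a quadratic with discriminant 4² − 4·3·3 = -20 < 0; it never vanishes, so it is always positive (sign of the leading coefficient).
Hence f is strictly increasing on ℝ, and in particular on [-3, 0]. A strictly monotone function with same-sign endpoint values stays negative on the whole interval, so f has no zero in (-3, 0).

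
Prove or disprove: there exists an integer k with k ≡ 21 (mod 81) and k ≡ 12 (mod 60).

k = 912

Here gcd(81, 60) = 3, and both 21 and 12 leave remainder 0 mod 3, so the system is consistent.
Put k = 21 + 81t, so we need 81t ≡ 51 (mod 60), equivalently (divide by 3) 27t ≡ 17 (mod 20).
27 ≡ 7 (mod 20), so this reads 7t ≡ 17 (mod 20). Note 7·3 = 21 ≡ 1 (mod 20) (as 21 − 1 = 1·20), so 7⁻¹ ≡ 3.
Multiplying by 3: t ≡ 3·17 = 51 ≡ 11 (mod 20).
Then k = 21 + 81·11 = 912.
Check: 912 mod 81 = 21, 912 mod 60 = 12. ✓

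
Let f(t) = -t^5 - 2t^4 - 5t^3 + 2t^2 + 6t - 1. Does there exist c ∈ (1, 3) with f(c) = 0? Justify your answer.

f has no root in that interval.

The endpoint values f(1) = -1 and f(3) = -505 are both negative. Claim: f(t) < 0 for every t in (1, 3).
Shift to the endpoint 1: with t = 1 + u (0 < u < 2), one computes f(1 + u) = -u^5 - 7u^4 - 23u^3 - 35u^2 - 18u - 1.
The nonzero coefficients here are all negative, so for u > 0 every term is negative (or zero), and the constant term -1 is strictly negative.
Therefore f(t) < 0 throughout (1, 3), and f has no zero there.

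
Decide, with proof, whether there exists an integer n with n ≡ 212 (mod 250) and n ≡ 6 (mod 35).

Reduce both congruences modulo 5, which divides 250 and 35: they say n ≡ 212 (mod 5) and n ≡ 6 (mod 5).
These are incompatible: 212 − 6 = 206 is not divisible by 5.
Therefore no such n exists.

There is no such integer.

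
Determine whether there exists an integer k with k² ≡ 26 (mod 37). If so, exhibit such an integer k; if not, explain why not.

Take k = 27. Then 27² = 729 = 19·37 + 26, so 27² ≡ 26 (mod 37).

k = 27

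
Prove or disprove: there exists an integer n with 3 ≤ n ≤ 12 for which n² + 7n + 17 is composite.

n = 11

At n = 11: 11² + 7·11 + 17 = 215 = 5·43, which is composite.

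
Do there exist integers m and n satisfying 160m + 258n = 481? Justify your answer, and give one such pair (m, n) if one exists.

Any value of 160m + 258n is a multiple of gcd(160, 258) = 2.
But 481 is not a multiple of 2 (it leaves remainder 1).
So the equation is unsolvable over ℤ.

No such integers exist.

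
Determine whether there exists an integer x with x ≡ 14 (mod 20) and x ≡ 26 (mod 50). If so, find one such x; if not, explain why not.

Both moduli are multiples of 10 = gcd(20, 50), so any solution would satisfy x ≡ 14 and x ≡ 26 modulo 10 simultaneously.
However 14 ≡ 4 and 26 ≡ 6 (mod 10), and 4 ≠ 6.
So no integer satisfies both congruences.

There is no such integer.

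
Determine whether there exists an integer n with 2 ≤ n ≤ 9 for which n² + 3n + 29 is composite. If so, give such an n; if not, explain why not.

At n = 2: 2² + 3·2 + 29 = 39 = 3·13, which is composite.

n = 2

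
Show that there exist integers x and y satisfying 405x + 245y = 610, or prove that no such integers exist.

Since gcd(405, 245) = 5 and 610 = 5·122, Bézout's identity guarantees a solution.
Dividing through by 5 reduces the equation to 81x + 49y = 122.
Run the Euclidean algorithm on 81 and 49: 81 = 1·49 + 32, 49 = 1·32 + 17, 32 = 1·17 + 15, 17 = 1·15 + 2, 15 = 7·2 + 1, 2 = 2·1 + 0.
Unwinding: 1 = 15 − 7·2 = 15 − 7·(17 − 1·15) = −7·17 + 8·15 = −7·17 + 8·(32 − 1·17) = 8·32 − 15·17 = 8·32 − 15·(49 − 1·32) = −15·49 + 23·32 = −15·49 + 23·(81 − 1·49) = 23·81 − 38·49, i.e. 81·23 + 49·(-38) = 1.
Times 122: 81·2806 + 49·(-4636) = 122, so (2806, -4636) solves it.
The general solution is x = 2806 + 49k, y = -4636 − 81k; taking k = -57 gives the smaller pair x = 13, y = -19.
Indeed 405·13 + 245·(-19) = 5265 − 4655 = 610.

x = 13, y = -19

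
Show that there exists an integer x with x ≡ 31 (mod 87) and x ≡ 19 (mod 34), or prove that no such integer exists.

x = 2467

The moduli 87 and 34 are coprime, so by the Chinese Remainder Theorem a unique solution modulo 2958 exists.
Any solution of the first congruence is x = 31 + 87t; substituting into the second, 87t ≡ 19 − 31 ≡ 22 (mod 34).
87 ≡ 19 (mod 34), so this reads 19t ≡ 22 (mod 34). Invert 19 mod 34 by the Euclidean algorithm: 34 = 1·19 + 15, 19 = 1·15 + 4, 15 = 3·4 + 3, 4 = 1·3 + 1, 3 = 3·1 + 0; back-substituting, 1 = 4 − 1·3 = 4 − (15 − 3·4) = −15 + 4·4 = −15 + 4·(19 − 1·15) = 4·19 − 5·15 = 4·19 − 5·(34 − 1·19) = −5·34 + 9·19. Hence 19·9 ≡ 1, so 19⁻¹ ≡ 9 (mod 34).
Multiplying by 9: t ≡ 9·22 = 198 ≡ 28 (mod 34).
Taking t = 28 gives x = 31 + 87·28 = 2467.
Check: 2467 mod 87 = 31, 2467 mod 34 = 19. ✓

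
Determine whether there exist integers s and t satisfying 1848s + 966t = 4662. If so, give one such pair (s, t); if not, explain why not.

Every value of 1848s + 966t is a multiple of gcd(1848, 966) = 42; since 42 ∣ 4662, solutions exist.
Dividing through by 42 reduces the equation to 44s + 23t = 111.
Euclidean algorithm: 44 = 1·23 + 21, 23 = 1·21 + 2, 21 = 10·2 + 1, 2 = 2·1 + 0.
Unwinding: 1 = 21 − 10·2 = 21 − 10·(23 − 1·21) = −10·23 + 11·21 = −10·23 + 11·(44 − 1·23) = 11·44 − 21·23, i.e. 44·11 + 23·(-21) = 1.
Times 111: 44·1221 + 23·(-2331) = 111, so (1221, -2331) solves it.
Subtracting 53·23 from s and adding 53·44 to t gives the tidier solution (2, 1).
Indeed 1848·2 + 966·1 = 3696 + 966 = 4662.

s = 2, t = 1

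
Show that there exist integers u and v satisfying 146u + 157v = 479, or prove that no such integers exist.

146 and 157 are coprime, so 146u + 157v ranges over all of ℤ.
Run the Euclidean algorithm on 157 and 146: 157 = 1·146 + 11, 146 = 13·11 + 3, 11 = 3·3 + 2, 3 = 1·2 + 1, 2 = 2·1 + 0.
Back-substituting, 1 = 3 − 1·2 = 3 − (11 − 3·3) = −11 + 4·3 = −11 + 4·(146 − 13·11) = 4·146 − 53·11 = 4·146 − 53·(157 − 1·146) = −53·157 + 57·146; that is, 146·57 + 157·(-53) = 1.
Multiplying through by 479: u = 57·479 = 27303, v = (-53)·479 = -25387 is a solution.
Subtracting 173·157 from u and adding 173·146 to v gives the tidier solution (142, -129).
Check: 146·142 + 157·(-129) = 20732 − 20253 = 479. ✓

u = 142, v = -129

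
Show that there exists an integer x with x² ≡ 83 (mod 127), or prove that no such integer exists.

127 is prime, so by Euler's criterion 83 is a square mod 127 iff 83^((127−1)/2) = 83^63 ≡ 1 (mod 127).
Repeated squaring mod 127: 83^2 = 6889 ≡ 31; 83^4 ≡ 31² = 961 ≡ 72; 83^8 ≡ 72² = 5184 ≡ 104; 83^16 ≡ 104² = 10816 ≡ 21; 83^32 ≡ 21² = 441 ≡ 60.
Since 63 = 32 + 16 + 8 + 4 + 2 + 1, 83^63 ≡ 60 · 21 · 104 · 72 · 31 · 83; multiplying out mod 127: 60·21 = 1260 ≡ 117, then 117·104 = 12168 ≡ 103, then 103·72 = 7416 ≡ 50, then 50·31 = 1550 ≡ 26, then 26·83 = 2158 ≡ 126. Thus 83^63 ≡ 126 ≡ −1 (mod 127).
By Euler's criterion 83 is a quadratic non-residue mod 127: no x satisfies x² ≡ 83 (mod 127).

There is no such integer.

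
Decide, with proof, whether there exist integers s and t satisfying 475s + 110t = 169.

Any value of 475s + 110t is a multiple of gcd(475, 110) = 5.
However 169 leaves remainder 4 on division by 5.
So the equation is unsolvable over ℤ.

There are no such integers.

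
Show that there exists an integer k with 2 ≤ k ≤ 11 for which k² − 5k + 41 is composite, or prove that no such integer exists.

At k = 7: 7² − 5·7 + 41 = 55 = 5·11, which is composite.

k = 7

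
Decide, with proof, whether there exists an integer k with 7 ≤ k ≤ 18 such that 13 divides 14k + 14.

For k = 7, 8, …, 11 the values 112, 126, 140, 154, 168 are not multiples of 13. At k = 12 we get 14·12 + 14 = 182, and 182 = 13·14.

k = 12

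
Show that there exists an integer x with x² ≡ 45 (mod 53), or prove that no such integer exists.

Apply Euler's criterion with the prime 53: 45 is a quadratic residue iff 45^26 ≡ 1 (mod 53), and a non-residue iff it is ≡ −1.
Repeated squaring mod 53: 45^2 = 2025 ≡ 11; 45^4 ≡ 11² = 121 ≡ 15; 45^8 ≡ 15² = 225 ≡ 13; 45^16 ≡ 13² = 169 ≡ 10.
Since 26 = 16 + 8 + 2, 45^26 ≡ 10 · 13 · 11; multiplying out mod 53: 10·13 = 130 ≡ 24, then 24·11 = 264 ≡ 52. Thus 45^26 ≡ 52 ≡ −1 (mod 53).
The value −1 means 45 is a non-residue modulo 53, so x² ≡ 45 (mod 53) is impossible.

No, no such integer exists.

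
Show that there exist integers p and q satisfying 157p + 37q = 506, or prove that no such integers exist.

p = 11, q = -33

Since gcd(157, 37) = 1, every integer is an integer combination of 157 and 37.
Run the Euclidean algorithm on 157 and 37: 157 = 4·37 + 9, 37 = 4·9 + 1, 9 = 9·1 + 0.
Back-substituting, 1 = 37 − 4·9 = 37 − 4·(157 − 4·37) = −4·157 + 17·37; that is, 157·(-4) + 37·17 = 1.
Scaling by 506 gives the particular solution (p, q) = (-2024, 8602).
Adding 55·37 to p and subtracting 55·157 from q gives the tidier solution (11, -33).
Check: 157·11 + 37·(-33) = 1727 − 1221 = 506. ✓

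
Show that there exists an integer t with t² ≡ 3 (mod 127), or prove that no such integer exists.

127 is prime, so by Euler's criterion 3 is a square mod 127 iff 3^((127−1)/2) = 3^63 ≡ 1 (mod 127).
Squaring successively (mod 127): 3^2 = 9 ≡ 9; 3^4 ≡ 9² = 81 ≡ 81; 3^8 ≡ 81² = 6561 ≡ 84; 3^16 ≡ 84² = 7056 ≡ 71; 3^32 ≡ 71² = 5041 ≡ 88.
Since 63 = 32 + 16 + 8 + 4 + 2 + 1, 3^63 ≡ 88 · 71 · 84 · 81 · 9 · 3; multiplying out mod 127: 88·71 = 6248 ≡ 25, then 25·84 = 2100 ≡ 68, then 68·81 = 5508 ≡ 47, then 47·9 = 423 ≡ 42, then 42·3 = 126 ≡ 126. Thus 3^63 ≡ 126 ≡ −1 (mod 127).
The value −1 means 3 is a non-residue modulo 127, so t² ≡ 3 (mod 127) is impossible.

There is no such integer.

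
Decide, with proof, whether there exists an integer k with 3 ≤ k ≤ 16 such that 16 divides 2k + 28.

At k = 10 we get 2·10 + 28 = 48, and 48 = 16·3.

k = 10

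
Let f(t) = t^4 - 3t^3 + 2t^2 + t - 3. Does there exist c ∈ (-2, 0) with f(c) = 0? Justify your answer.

f(-2) = 43 and f(0) = -3, which have opposite signs.
f is continuous everywhere (it is a polynomial), in particular on [-2, 0].
So by the Intermediate Value Theorem there is a c strictly between -2 and 0 with f(c) = 0.

Yes, f has a root in the interval.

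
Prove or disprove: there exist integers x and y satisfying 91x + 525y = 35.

x = 35, y = -6

Every value of 91x + 525y is a multiple of gcd(91, 525) = 7; since 7 ∣ 35, solutions exist.
Dividing through by 7 reduces the equation to 13x + 75y = 5.
Euclidean algorithm: 75 = 5·13 + 10, 13 = 1·10 + 3, 10 = 3·3 + 1, 3 = 3·1 + 0.
Back-substituting, 1 = 10 − 3·3 = 10 − 3·(13 − 1·10) = −3·13 + 4·10 = −3·13 + 4·(75 − 5·13) = 4·75 − 23·13; that is, 13·(-23) + 75·4 = 1.
Times 5: 13·(-115) + 75·20 = 5, so (-115, 20) solves it.
Adding 2·75 to x and subtracting 2·13 from y gives the tidier solution (35, -6).
Check: 91·35 + 525·(-6) = 3185 − 3150 = 35. ✓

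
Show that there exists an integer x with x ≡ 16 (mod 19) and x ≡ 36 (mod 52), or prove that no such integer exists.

x = 244

The moduli 19 and 52 are coprime, so by the Chinese Remainder Theorem a unique solution modulo 988 exists.
Any solution of the first congruence is x = 16 + 19t; substituting into the second, 19t ≡ 36 − 16 ≡ 20 (mod 52).
Since 19·11 = 209 = 4·52 + 1, the inverse of 19 mod 52 is 11.
Multiplying by 11: t ≡ 11·20 = 220 ≡ 12 (mod 52).
Taking t = 12 gives x = 16 + 19·12 = 244.
Indeed 244 ≡ 16 (mod 19) and 244 ≡ 36 (mod 52).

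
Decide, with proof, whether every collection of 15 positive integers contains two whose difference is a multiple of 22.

No; for instance {40, 41, 42, 43, 44, 45, 46, 47, 48, 49, 50, 51, 52, 53, 54} is a counterexample.

Take the 15 consecutive integers 40, 41, …, 54: their residues mod 22 are all distinct because 15 ≤ 22.
No two share a residue, so no pair has difference divisible by 22; the claim fails for this set.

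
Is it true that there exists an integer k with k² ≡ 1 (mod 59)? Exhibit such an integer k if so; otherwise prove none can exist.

k = 1

Take k = 1. Then 1² = 1, and since 0 ≤ 1 < 59 this is already reduced: 1² ≡ 1 (mod 59).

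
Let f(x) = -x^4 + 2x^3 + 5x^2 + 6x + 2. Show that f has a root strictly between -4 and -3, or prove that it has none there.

f has no root in that interval.

f(-4) = -326 and f(-3) = -106, both negative, so a sign-change argument is unavailable; we show f keeps this sign on the whole interval.
Substitute x = -3 − u, where 0 < u < 1 on the interval. Expanding, f(-3 − u) = -u^4 - 14u^3 - 67u^2 - 138u - 106.
The nonzero coefficients here are all negative, so for u > 0 every term is negative (or zero), and the constant term -106 is strictly negative.
So f is strictly negative on (-4, -3); no root exists in the interval.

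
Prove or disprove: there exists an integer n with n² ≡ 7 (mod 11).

Computing n² mod 11 for n = 0, 1, …, 5 (enough, by the symmetry n ↦ 11 − n) gives 0, 1, 4, 9, 5, 3.
So the quadratic residues mod 11 are {0, 1, 3, 4, 5, 9}, and 7 is not among them.
Therefore n² ≡ 7 (mod 11) has no solution.

No such integer exists.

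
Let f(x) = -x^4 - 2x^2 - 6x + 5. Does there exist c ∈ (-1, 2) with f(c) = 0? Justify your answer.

f(-1) = 8 and f(2) = -31, which have opposite signs.
f is continuous everywhere (it is a polynomial), in particular on [-1, 2].
So by the Intermediate Value Theorem there is a c strictly between -1 and 2 with f(c) = 0.

Yes, f has a root in the interval.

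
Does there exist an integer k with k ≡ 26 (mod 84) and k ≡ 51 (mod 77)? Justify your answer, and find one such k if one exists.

Both moduli are multiples of 7 = gcd(84, 77), so any solution would satisfy k ≡ 26 and k ≡ 51 modulo 7 simultaneously.
These are incompatible: 26 − 51 = -25 is not divisible by 7.
So no integer satisfies both congruences.

No such integer exists.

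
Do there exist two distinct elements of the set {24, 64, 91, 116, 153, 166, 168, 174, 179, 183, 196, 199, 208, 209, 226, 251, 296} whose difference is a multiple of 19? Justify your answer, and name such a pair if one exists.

Residues mod 19: 24↦5, 64↦7, 91↦15, 116↦2, 153↦1, 166↦14, 168↦16, 174↦3, 179↦8, 183↦12, 196↦6, 199↦9, 208↦18, 209↦0, 226↦17, 251↦4, 296↦11.
No residue repeats among the 17 elements, so no pair has difference ≡ 0 (mod 19).

There is no such pair.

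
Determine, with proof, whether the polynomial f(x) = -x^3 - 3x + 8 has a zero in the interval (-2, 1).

No such root exists.

Evaluate at the endpoints: f(-2) = 22, f(1) = 4 — same sign (positive).
The derivative f'(x) = -3x^2 - 3 is a quadratic with discriminant 0² − 4·(-3)·(-3) = -36 < 0; it never vanishes, so it is always negative (sign of the leading coefficient).
Hence f is strictly decreasing on ℝ, and in particular on [-2, 1]. A strictly monotone function with same-sign endpoint values stays positive on the whole interval, so f has no zero in (-2, 1).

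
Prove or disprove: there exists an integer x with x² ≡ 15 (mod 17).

Take x = 7. Then 7² = 49 = 2·17 + 15, so 7² ≡ 15 (mod 17).

x = 7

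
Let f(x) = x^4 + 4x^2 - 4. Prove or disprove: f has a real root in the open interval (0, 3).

Yes, f has a root in the interval.

f(0) = -4 and f(3) = 113, which have opposite signs.
As a polynomial, f is continuous on every closed interval.
By the Intermediate Value Theorem, f takes the value 0 somewhere in the open interval.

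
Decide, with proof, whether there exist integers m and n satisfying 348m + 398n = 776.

m = 80, n = -68

Every value of 348m + 398n is a multiple of gcd(348, 398) = 2; since 2 ∣ 776, solutions exist.
Dividing through by 2 reduces the equation to 174m + 199n = 388.
Dividing repeatedly: 199 = 1·174 + 25, 174 = 6·25 + 24, 25 = 1·24 + 1, 24 = 24·1 + 0.
Working back up the chain: 1 = 25 − 1·24 = 25 − (174 − 6·25) = −174 + 7·25 = −174 + 7·(199 − 1·174) = 7·199 − 8·174. So 174·(-8) + 199·7 = 1.
Multiplying through by 388: m = (-8)·388 = -3104, n = 7·388 = 2716 is a solution.
Shifting by a multiple of (199, −174) keeps it a solution: m = -3104 + 16·199 = 80, n = 2716 − 16·174 = -68.
Indeed 348·80 + 398·(-68) = 27840 − 27064 = 776.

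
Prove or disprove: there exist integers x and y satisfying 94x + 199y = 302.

Since gcd(94, 199) = 1, every integer is an integer combination of 94 and 199.
Euclidean algorithm: 199 = 2·94 + 11, 94 = 8·11 + 6, 11 = 1·6 + 5, 6 = 1·5 + 1, 5 = 5·1 + 0.
Back-substituting, 1 = 6 − 1·5 = 6 − (11 − 1·6) = −11 + 2·6 = −11 + 2·(94 − 8·11) = 2·94 − 17·11 = 2·94 − 17·(199 − 2·94) = −17·199 + 36·94; that is, 94·36 + 199·(-17) = 1.
Multiplying through by 302: x = 36·302 = 10872, y = (-17)·302 = -5134 is a solution.
The general solution is x = 10872 + 199k, y = -5134 − 94k; taking k = -54 gives the smaller pair x = 126, y = -58.
Check: 94·126 + 199·(-58) = 11844 − 11542 = 302. ✓

x = 126, y = -58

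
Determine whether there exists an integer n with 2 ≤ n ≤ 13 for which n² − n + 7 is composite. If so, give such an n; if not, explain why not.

At n = 11: 11² − 11 + 7 = 117 = 3·39, which is composite.

n = 11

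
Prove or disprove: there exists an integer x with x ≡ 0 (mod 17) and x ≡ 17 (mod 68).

Here gcd(17, 68) = 17, and both 0 and 17 leave remainder 0 mod 17, so the system is consistent.
The integers ≡ 0 (mod 17) are 0, 17, …; their remainders mod 68 are 0, 17, so x = 17 is the first that is ≡ 17 (mod 68).
Check: 17 mod 17 = 0, 17 mod 68 = 17. ✓

x = 17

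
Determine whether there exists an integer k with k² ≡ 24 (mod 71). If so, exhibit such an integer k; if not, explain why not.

Take k = 38. Then 38² = 1444 = 20·71 + 24, so 38² ≡ 24 (mod 71).

k = 38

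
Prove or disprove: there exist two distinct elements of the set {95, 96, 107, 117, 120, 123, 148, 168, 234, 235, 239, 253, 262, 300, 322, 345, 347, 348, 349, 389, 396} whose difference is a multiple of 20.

Both 95 and 235 leave remainder 15 on division by 20; their difference 140 = 7·20 is a multiple of 20.

95 and 235 are such a pair.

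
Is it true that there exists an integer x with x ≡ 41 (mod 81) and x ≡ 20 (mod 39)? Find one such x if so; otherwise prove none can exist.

gcd(81, 39) = 3. A simultaneous solution exists iff 41 ≡ 20 (mod 3); here 41 mod 3 = 2 = 20 mod 3, so it does.
Step through x = 41, 41 + 81, 41 + 2·81, …: the values 41, 122, 203, 284, 365, 446, 527 reduce mod 39 to 2, 5, 8, 11, 14, 17, 20. The value 527 hits 20.
Check: 527 mod 81 = 41, 527 mod 39 = 20. ✓

x = 527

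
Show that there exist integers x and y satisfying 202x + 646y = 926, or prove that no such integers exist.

x = 302, y = -93

gcd(202, 646) = 2, and 2 divides 926, so integer solutions exist.
Dividing through by 2 reduces the equation to 101x + 323y = 463.
Euclidean algorithm: 323 = 3·101 + 20, 101 = 5·20 + 1, 20 = 20·1 + 0.
Unwinding: 1 = 101 − 5·20 = 101 − 5·(323 − 3·101) = −5·323 + 16·101, i.e. 101·16 + 323·(-5) = 1.
Scaling by 463 gives the particular solution (x, y) = (7408, -2315).
The general solution is x = 7408 + 323k, y = -2315 − 101k; taking k = -22 gives the smaller pair x = 302, y = -93.
Indeed 202·302 + 646·(-93) = 61004 − 60078 = 926.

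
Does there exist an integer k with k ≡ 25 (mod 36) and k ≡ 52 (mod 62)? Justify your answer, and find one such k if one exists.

No such integer exists.

Reduce both congruences modulo 2, which divides 36 and 62: they say k ≡ 25 (mod 2) and k ≡ 52 (mod 2).
However 25 ≡ 1 and 52 ≡ 0 (mod 2), and 1 ≠ 0.
So no integer satisfies both congruences.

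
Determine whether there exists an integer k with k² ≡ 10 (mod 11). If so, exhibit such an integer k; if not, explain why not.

There is no such integer.

Squares mod 11 repeat after k = 5 (as (−k)² = k²); for k = 0..5 they are 0, 1, 4, 9, 5, 3.
So the quadratic residues mod 11 are {0, 1, 3, 4, 5, 9}, and 10 is not among them.
Hence no integer k has k² ≡ 10 (mod 11).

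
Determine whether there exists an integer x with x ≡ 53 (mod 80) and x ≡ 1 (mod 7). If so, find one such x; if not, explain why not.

x = 533

gcd(80, 7) = 1, so the Chinese Remainder Theorem guarantees exactly one residue class mod 560 satisfying both.
Write x = 53 + 80t and require 53 + 80t ≡ 1 (mod 7), i.e. 80t ≡ 4 (mod 7).
80 ≡ 3 (mod 7), so this reads 3t ≡ 4 (mod 7). Since 3·5 = 15 = 2·7 + 1, the inverse of 3 mod 7 is 5.
Multiplying by 5: t ≡ 5·4 = 20 ≡ 6 (mod 7).
With t = 6: x = 53 + 80·6 = 533.
Check: 533 mod 80 = 53, 533 mod 7 = 1. ✓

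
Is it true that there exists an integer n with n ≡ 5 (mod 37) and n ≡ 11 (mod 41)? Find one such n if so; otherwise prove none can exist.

n = 708

gcd(37, 41) = 1, so the Chinese Remainder Theorem guarantees exactly one residue class mod 1517 satisfying both.
Any solution of the first congruence is n = 5 + 37t; substituting into the second, 37t ≡ 11 − 5 ≡ 6 (mod 41).
Invert 37 mod 41 by the Euclidean algorithm: 41 = 1·37 + 4, 37 = 9·4 + 1, 4 = 4·1 + 0; back-substituting, 1 = 37 − 9·4 = 37 − 9·(41 − 1·37) = −9·41 + 10·37. Hence 37·10 ≡ 1, so 37⁻¹ ≡ 10 (mod 41).
Multiplying by 10: t ≡ 10·6 = 60 ≡ 19 (mod 41).
With t = 19: n = 5 + 37·19 = 708.
Check: 708 mod 37 = 5, 708 mod 41 = 11. ✓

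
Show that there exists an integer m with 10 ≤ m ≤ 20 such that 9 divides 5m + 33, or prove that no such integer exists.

For m = 10, 11, …, 14 the values 83, 88, 93, 98, 103 are not multiples of 9. At m = 15 we get 5·15 + 33 = 108, and 108 = 9·12.

m = 15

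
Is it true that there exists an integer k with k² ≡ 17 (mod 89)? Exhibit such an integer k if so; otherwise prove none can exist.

Take k = 62. Then 62² = 3844 = 43·89 + 17, so 62² ≡ 17 (mod 89).

k = 62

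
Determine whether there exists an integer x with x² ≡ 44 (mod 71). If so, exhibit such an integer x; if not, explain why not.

Apply Euler's criterion with the prime 71: 44 is a quadratic residue iff 44^35 ≡ 1 (mod 71), and a non-residue iff it is ≡ −1.
Repeated squaring mod 71: 44^2 = 1936 ≡ 19; 44^4 ≡ 19² = 361 ≡ 6; 44^8 ≡ 6² = 36 ≡ 36; 44^16 ≡ 36² = 1296 ≡ 18; 44^32 ≡ 18² = 324 ≡ 40.
Since 35 = 32 + 2 + 1, 44^35 ≡ 40 · 19 · 44; multiplying out mod 71: 40·19 = 760 ≡ 50, then 50·44 = 2200 ≡ 70. Thus 44^35 ≡ 70 ≡ −1 (mod 71).
The value −1 means 44 is a non-residue modulo 71, so x² ≡ 44 (mod 71) is impossible.

No, no such integer exists.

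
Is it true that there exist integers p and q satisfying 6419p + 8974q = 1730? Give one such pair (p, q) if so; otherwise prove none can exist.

There are no such integers.

Any value of 6419p + 8974q is a multiple of gcd(6419, 8974) = 7.
However 1730 leaves remainder 1 on division by 7.
Therefore 6419p + 8974q = 1730 has no solution in integers.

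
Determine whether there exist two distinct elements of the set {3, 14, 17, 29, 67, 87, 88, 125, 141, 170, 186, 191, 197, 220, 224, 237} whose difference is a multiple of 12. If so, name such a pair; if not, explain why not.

3 mod 12 = 3 and 87 mod 12 = 3, so 87 − 3 = 84 = 7·12.

3 and 87 are such a pair.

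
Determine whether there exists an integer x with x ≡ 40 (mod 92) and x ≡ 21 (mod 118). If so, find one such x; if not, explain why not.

No, no such integer exists.

Both moduli are multiples of 2 = gcd(92, 118), so any solution would satisfy x ≡ 40 and x ≡ 21 modulo 2 simultaneously.
However 40 ≡ 0 and 21 ≡ 1 (mod 2), and 0 ≠ 1.
Therefore no such x exists.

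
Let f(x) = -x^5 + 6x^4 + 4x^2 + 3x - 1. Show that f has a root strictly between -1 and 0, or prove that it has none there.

Yes, f has a root in the interval.

f(-1) = 7 and f(0) = -1, which have opposite signs.
As a polynomial, f is continuous on every closed interval.
By the Intermediate Value Theorem, f takes the value 0 somewhere in the open interval.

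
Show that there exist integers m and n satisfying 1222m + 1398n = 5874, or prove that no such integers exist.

gcd(1222, 1398) = 2, and 2 divides 5874, so integer solutions exist.
Dividing through by 2 reduces the equation to 611m + 699n = 2937.
Dividing repeatedly: 699 = 1·611 + 88, 611 = 6·88 + 83, 88 = 1·83 + 5, 83 = 16·5 + 3, 5 = 1·3 + 2, 3 = 1·2 + 1, 2 = 2·1 + 0.
Unwinding: 1 = 3 − 1·2 = 3 − (5 − 1·3) = −5 + 2·3 = −5 + 2·(83 − 16·5) = 2·83 − 33·5 = 2·83 − 33·(88 − 1·83) = −33·88 + 35·83 = −33·88 + 35·(611 − 6·88) = 35·611 − 243·88 = 35·611 − 243·(699 − 1·611) = −243·699 + 278·611, i.e. 611·278 + 699·(-243) = 1.
Multiplying through by 2937: m = 278·2937 = 816486, n = (-243)·2937 = -713691 is a solution.
Subtracting 1168·699 from m and adding 1168·611 to n gives the tidier solution (54, -43).
Indeed 1222·54 + 1398·(-43) = 65988 − 60114 = 5874.

m = 54, n = -43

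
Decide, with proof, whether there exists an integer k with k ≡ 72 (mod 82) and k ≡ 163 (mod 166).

No such integer exists.

Reduce both congruences modulo 2, which divides 82 and 166: they say k ≡ 72 (mod 2) and k ≡ 163 (mod 2).
These are incompatible: 72 − 163 = -91 is not divisible by 2.
So no integer satisfies both congruences.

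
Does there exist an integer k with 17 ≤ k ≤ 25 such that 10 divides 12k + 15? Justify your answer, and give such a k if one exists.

For k = 17, 18, …, 25 the values of 12k + 15 modulo 10 are 9, 1, 3, 5, 7, 9, 1, 3, 5 respectively.
Since 0 is absent from this list, 10 ∤ 12k + 15 for every k with 17 ≤ k ≤ 25.

There is no such integer k in that range.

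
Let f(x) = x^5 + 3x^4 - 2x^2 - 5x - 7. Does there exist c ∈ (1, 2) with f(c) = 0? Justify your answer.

Yes, f has a root in the interval.

f(1) = -10 and f(2) = 55, which have opposite signs.
Since f is a polynomial it is continuous on [1, 2].
By the Intermediate Value Theorem, f takes the value 0 somewhere in the open interval.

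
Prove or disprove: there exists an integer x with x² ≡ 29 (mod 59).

x = 41

Take x = 41. Then 41² = 1681 = 28·59 + 29, so 41² ≡ 29 (mod 59).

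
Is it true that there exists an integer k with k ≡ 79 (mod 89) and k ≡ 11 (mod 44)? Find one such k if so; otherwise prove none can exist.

The moduli 89 and 44 are coprime, so by the Chinese Remainder Theorem a unique solution modulo 3916 exists.
Any solution of the first congruence is k = 79 + 89t; substituting into the second, 89t ≡ 11 − 79 ≡ 20 (mod 44).
89 ≡ 1 (mod 44), so this reads 1t ≡ 20 (mod 44). So t ≡ 20 (mod 44).
Taking t = 20 gives k = 79 + 89·20 = 1859.
Check: 1859 mod 89 = 79, 1859 mod 44 = 11. ✓

k = 1859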